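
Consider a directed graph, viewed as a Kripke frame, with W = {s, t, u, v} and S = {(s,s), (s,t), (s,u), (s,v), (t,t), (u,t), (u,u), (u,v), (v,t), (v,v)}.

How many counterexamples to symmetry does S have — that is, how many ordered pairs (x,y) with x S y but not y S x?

Enumerating: (s,t), (s,u), (s,v), (u,t), (u,v), (v,t).

6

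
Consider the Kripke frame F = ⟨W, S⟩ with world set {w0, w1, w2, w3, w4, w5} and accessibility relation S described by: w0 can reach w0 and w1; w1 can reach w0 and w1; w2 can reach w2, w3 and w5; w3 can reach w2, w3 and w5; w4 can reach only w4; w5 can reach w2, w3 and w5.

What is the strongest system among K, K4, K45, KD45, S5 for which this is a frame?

S5

Transitive (axiom 4): yes — every two-step S-path is closed by a direct edge.
Euclidean (axiom 5): yes — any two successors of a common world are S-related.
Serial (axiom D): yes — every world has a successor (e.g. w0 S w0).
Reflexive (axiom T): yes — every world is S-related to itself.
So F validates K, K4, K45, KD45, S5. The strongest is S5.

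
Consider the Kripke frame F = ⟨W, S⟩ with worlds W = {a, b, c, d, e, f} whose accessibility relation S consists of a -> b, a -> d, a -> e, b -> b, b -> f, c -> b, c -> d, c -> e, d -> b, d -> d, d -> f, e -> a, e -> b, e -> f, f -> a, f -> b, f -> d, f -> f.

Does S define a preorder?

Reflexive: no — a is not related to itself.
Transitive: no — a S b and b S f, but not a S f.
So S is not a preorder.

No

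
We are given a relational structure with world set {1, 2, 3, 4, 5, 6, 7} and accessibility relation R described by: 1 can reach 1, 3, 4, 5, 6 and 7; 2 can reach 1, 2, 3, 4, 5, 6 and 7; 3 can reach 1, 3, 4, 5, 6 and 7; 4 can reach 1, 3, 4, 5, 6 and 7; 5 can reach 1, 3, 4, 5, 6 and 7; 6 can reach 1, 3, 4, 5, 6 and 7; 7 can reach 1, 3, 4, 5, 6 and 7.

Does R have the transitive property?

Yes

Transitive: yes — every two-step R-path is closed by a direct edge.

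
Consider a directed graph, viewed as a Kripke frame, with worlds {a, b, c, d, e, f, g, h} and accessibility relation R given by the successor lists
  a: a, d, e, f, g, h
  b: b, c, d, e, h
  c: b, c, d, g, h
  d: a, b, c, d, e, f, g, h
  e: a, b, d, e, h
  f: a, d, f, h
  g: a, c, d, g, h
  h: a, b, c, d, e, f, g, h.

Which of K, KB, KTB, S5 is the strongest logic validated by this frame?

Symmetric (axiom B): yes — every pair in R has its reverse in R.
Reflexive (axiom T): yes — every world is R-related to itself.
Euclidean (axiom 5): no — a R e and a R f, but not e R f.
So F validates K, KB, KTB; S5 would additionally require R to be Euclidean. The strongest is KTB.

KTB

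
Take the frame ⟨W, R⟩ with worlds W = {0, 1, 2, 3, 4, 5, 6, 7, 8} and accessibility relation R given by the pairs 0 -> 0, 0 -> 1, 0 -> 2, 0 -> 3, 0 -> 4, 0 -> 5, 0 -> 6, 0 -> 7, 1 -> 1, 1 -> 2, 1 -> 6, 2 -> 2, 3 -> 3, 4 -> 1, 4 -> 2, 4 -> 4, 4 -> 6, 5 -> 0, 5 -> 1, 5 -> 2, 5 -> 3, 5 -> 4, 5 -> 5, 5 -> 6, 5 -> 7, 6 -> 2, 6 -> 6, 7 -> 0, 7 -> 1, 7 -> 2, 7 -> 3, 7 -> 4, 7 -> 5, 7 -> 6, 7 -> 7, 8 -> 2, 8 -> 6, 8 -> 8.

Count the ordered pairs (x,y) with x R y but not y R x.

23

Enumerating: (0,1), (0,2), (0,3), (0,4), (0,6), (1,2), (1,6), (4,1), (4,2), (4,6), (5,1), (5,2), … and 11 more.
Total: 23.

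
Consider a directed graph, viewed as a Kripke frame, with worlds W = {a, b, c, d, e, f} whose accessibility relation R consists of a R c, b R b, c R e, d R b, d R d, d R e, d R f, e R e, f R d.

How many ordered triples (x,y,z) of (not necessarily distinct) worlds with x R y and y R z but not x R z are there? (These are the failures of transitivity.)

Enumerating: (a,c,e), (f,d,b), (f,d,e), (f,d,f).

4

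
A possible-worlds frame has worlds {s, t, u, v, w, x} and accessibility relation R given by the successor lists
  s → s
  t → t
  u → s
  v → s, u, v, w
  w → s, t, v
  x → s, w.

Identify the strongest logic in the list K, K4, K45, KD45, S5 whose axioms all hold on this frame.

K

Transitive (axiom 4): no — v R w and w R t, but not v R t.
Euclidean (axiom 5): no — v R s and v R u, but not s R u.
Serial (axiom D): yes — every world has a successor (e.g. s R s).
Reflexive (axiom T): no — u is not related to itself.
So F validates K; K4 would additionally require R to be transitive. The strongest is K.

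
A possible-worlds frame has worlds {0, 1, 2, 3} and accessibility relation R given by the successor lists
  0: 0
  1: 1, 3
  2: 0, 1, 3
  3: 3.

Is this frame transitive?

Yes

Transitive: yes — every two-step R-path is closed by a direct edge.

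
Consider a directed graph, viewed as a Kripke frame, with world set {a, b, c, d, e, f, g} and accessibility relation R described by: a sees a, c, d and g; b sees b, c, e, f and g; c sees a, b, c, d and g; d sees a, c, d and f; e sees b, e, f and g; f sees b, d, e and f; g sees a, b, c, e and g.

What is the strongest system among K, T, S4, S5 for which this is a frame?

Reflexive (axiom T): yes — every world is R-related to itself.
Transitive (axiom 4): no — a R c and c R b, but not a R b.
Euclidean (axiom 5): no — a R d and a R g, but not d R g.
So F validates K, T; S4 would additionally require R to be transitive. The strongest is T.

T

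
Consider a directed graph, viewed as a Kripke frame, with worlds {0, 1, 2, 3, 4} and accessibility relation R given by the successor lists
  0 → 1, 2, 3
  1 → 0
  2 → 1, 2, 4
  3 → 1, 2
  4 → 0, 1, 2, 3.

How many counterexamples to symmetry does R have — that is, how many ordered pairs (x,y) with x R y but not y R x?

Enumerating: (0,2), (0,3), (2,1), (3,1), (3,2), (4,0), (4,1), (4,3).

8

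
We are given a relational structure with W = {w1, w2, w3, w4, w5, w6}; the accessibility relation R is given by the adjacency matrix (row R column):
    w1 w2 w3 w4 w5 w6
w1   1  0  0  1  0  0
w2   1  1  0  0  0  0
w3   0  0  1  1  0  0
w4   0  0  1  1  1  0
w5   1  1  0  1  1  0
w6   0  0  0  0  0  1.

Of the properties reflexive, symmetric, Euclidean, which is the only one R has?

reflexive

Reflexive: yes — every world is R-related to itself.
Symmetric: no — w1 R w4 but not w4 R w1.
Euclidean: no — w4 R w3 and w4 R w5, but not w3 R w5.
Only reflexive holds.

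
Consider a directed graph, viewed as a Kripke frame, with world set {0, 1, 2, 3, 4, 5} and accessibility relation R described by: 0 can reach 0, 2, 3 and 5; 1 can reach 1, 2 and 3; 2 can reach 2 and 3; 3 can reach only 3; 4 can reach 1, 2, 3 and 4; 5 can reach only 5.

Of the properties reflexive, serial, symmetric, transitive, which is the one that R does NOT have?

Reflexive: yes — every world is R-related to itself.
Serial: yes — every world has a successor (e.g. 0 R 0).
Symmetric: no — 0 R 2 but not 2 R 0.
Transitive: yes — every two-step R-path is closed by a direct edge.
Only symmetric fails.

symmetric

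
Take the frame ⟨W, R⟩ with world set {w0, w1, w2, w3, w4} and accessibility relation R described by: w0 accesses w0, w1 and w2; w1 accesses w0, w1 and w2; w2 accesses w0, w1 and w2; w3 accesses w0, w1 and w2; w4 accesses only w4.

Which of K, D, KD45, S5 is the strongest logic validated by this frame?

KD45

Serial (axiom D): yes — every world has a successor (e.g. w0 R w0).
Euclidean (axiom 5): yes — any two successors of a common world are R-related.
Transitive (axiom 4): yes — every two-step R-path is closed by a direct edge.
Reflexive (axiom T): no — w3 is not related to itself.
So F validates K, D, KD45; S5 would additionally require R to be reflexive. The strongest is KD45.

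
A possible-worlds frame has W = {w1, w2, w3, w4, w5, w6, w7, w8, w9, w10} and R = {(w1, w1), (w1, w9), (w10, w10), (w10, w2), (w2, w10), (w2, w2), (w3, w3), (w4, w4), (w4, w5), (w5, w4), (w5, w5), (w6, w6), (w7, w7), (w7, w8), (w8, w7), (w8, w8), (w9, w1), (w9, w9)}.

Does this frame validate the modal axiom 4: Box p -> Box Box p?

Yes

The schema 4 characterises exactly the transitive frames.
Transitive: yes — every two-step R-path is closed by a direct edge.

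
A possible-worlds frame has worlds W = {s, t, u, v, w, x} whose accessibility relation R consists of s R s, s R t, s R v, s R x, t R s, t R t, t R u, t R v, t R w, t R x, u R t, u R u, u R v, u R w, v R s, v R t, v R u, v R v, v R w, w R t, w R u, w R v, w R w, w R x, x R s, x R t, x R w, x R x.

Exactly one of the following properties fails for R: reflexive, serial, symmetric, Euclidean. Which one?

Euclidean

Reflexive: yes — every world is R-related to itself.
Serial: yes — every world has a successor (e.g. s R s).
Symmetric: yes — every pair in R has its reverse in R.
Euclidean: no — s R v and s R x, but not v R x.
Only Euclidean fails.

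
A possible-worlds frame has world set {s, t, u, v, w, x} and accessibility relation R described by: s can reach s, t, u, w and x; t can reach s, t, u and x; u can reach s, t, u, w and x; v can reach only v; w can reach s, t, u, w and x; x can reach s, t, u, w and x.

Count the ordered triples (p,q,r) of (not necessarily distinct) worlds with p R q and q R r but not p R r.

3

Enumerating: (t,s,w), (t,u,w), (t,x,w).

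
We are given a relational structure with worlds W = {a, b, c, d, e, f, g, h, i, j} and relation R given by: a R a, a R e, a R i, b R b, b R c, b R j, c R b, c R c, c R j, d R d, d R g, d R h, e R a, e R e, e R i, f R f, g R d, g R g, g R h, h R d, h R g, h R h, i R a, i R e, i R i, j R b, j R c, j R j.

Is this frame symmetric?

Yes

Symmetric: yes — every pair in R has its reverse in R.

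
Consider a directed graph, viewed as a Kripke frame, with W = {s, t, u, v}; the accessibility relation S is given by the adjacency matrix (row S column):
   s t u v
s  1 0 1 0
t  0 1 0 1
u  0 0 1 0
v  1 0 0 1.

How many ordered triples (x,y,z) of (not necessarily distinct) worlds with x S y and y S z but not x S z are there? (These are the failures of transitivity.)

Enumerating: (t,v,s), (v,s,u).

2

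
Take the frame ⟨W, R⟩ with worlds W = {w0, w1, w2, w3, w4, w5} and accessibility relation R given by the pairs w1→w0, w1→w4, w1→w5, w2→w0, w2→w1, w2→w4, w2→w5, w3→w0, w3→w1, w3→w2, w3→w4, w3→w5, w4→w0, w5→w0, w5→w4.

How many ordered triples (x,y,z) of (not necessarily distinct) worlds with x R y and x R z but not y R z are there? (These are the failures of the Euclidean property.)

35

Enumerating: (w1,w0,w0), (w1,w0,w4), (w1,w0,w5), (w1,w4,w4), (w1,w4,w5), (w1,w5,w5), (w2,w0,w0), (w2,w0,w1), (w2,w0,w4), (w2,w0,w5), (w2,w1,w1), (w2,w4,w1), … and 23 more.
Total: 35.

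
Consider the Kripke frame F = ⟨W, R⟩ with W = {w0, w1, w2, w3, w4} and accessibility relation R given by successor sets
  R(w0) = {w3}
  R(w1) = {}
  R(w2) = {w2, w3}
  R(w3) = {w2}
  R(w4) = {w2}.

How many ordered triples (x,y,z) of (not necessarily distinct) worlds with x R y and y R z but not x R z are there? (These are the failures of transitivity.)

3

Enumerating: (w0,w3,w2), (w3,w2,w3), (w4,w2,w3).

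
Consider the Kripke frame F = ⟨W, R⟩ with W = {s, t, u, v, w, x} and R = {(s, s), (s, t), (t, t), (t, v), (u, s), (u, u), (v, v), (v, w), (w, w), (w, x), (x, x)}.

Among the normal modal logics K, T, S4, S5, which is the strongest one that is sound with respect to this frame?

T

Reflexive (axiom T): yes — every world is R-related to itself.
Transitive (axiom 4): no — s R t and t R v, but not s R v.
Euclidean (axiom 5): no — s R t and s R s, but not t R s.
So F validates K, T; S4 would additionally require R to be transitive. The strongest is T.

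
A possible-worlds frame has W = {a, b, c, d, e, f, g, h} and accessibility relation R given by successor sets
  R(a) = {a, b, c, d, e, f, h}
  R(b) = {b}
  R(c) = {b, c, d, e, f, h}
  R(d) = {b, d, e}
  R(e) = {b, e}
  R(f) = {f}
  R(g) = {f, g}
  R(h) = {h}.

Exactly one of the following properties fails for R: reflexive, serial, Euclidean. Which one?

Euclidean

Reflexive: yes — every world is R-related to itself.
Serial: yes — every world has a successor (e.g. a R a).
Euclidean: no — a R b and a R c, but not b R c.
Only Euclidean fails.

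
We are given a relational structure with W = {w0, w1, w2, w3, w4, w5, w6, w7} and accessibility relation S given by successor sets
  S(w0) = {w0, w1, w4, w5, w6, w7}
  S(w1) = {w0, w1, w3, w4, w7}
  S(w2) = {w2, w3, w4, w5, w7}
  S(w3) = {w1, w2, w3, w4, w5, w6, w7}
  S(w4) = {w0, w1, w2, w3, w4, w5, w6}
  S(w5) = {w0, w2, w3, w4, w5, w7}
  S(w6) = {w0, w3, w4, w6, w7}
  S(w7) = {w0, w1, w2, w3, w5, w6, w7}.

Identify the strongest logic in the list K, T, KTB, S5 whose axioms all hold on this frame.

Reflexive (axiom T): yes — every world is S-related to itself.
Symmetric (axiom B): yes — every pair in S has its reverse in S.
Euclidean (axiom 5): no — w0 S w1 and w0 S w5, but not w1 S w5.
So F validates K, T, KTB; S5 would additionally require S to be Euclidean. The strongest is KTB.

KTB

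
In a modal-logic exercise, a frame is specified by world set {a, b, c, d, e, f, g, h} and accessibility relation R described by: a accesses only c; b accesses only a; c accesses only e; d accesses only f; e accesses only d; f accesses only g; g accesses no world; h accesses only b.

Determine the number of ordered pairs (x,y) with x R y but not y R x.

7

Enumerating: (a,c), (b,a), (c,e), (d,f), (e,d), (f,g), (h,b).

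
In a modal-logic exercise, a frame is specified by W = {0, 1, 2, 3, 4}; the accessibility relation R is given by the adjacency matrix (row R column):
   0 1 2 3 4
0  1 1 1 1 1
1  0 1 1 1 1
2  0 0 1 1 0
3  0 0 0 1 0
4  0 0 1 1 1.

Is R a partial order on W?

Yes

Reflexive: yes — every world is R-related to itself.
Transitive: yes — every two-step R-path is closed by a direct edge.
Antisymmetric: yes — no distinct pair is related both ways.
So R is a partial order.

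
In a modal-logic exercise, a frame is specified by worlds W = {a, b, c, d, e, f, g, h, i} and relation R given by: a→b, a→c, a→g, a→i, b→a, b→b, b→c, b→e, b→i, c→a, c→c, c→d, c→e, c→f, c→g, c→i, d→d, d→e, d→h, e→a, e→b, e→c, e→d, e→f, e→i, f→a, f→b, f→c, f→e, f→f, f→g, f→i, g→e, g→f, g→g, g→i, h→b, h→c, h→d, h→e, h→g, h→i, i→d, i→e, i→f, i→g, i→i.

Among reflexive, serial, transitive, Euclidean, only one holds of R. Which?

Reflexive: no — a is not related to itself.
Serial: yes — every world has a successor (e.g. a R b).
Transitive: no — a R b and b R e, but not a R e.
Euclidean: no — a R b and a R g, but not b R g.
Only serial holds.

serial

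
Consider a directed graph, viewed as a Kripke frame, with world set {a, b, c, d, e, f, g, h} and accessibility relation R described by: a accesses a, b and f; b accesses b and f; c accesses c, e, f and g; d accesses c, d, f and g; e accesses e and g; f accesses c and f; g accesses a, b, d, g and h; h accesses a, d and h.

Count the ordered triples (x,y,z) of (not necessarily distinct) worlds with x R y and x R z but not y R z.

33

Enumerating: (a,b,a), (a,f,a), (a,f,b), (b,f,b), (c,e,c), (c,e,f), (c,f,e), (c,f,g), (c,g,c), (c,g,e), (c,g,f), (d,c,d), … and 21 more.
Total: 33.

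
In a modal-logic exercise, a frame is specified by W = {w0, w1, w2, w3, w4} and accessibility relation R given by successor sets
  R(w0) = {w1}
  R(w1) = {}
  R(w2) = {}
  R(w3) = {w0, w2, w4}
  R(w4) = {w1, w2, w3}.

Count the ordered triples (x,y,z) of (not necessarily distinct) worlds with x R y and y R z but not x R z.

5

Enumerating: (w3,w0,w1), (w3,w4,w1), (w3,w4,w3), (w4,w3,w0), (w4,w3,w4).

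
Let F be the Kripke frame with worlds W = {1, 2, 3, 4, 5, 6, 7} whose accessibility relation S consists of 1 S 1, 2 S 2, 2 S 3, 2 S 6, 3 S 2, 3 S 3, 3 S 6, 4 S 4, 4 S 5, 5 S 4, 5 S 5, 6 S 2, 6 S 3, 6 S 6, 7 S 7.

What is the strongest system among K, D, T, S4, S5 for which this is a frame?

S5

Serial (axiom D): yes — every world has a successor (e.g. 1 S 1).
Reflexive (axiom T): yes — every world is S-related to itself.
Transitive (axiom 4): yes — every two-step S-path is closed by a direct edge.
Euclidean (axiom 5): yes — any two successors of a common world are S-related.
So F validates K, D, T, S4, S5. The strongest is S5.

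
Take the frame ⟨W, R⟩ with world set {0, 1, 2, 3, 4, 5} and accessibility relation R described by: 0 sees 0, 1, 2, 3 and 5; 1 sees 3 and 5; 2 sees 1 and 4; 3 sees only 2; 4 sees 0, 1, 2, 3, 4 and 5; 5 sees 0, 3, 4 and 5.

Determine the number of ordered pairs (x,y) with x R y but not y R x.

11

Enumerating: (0,1), (0,2), (0,3), (1,3), (1,5), (2,1), (3,2), (4,0), (4,1), (4,3), (5,3).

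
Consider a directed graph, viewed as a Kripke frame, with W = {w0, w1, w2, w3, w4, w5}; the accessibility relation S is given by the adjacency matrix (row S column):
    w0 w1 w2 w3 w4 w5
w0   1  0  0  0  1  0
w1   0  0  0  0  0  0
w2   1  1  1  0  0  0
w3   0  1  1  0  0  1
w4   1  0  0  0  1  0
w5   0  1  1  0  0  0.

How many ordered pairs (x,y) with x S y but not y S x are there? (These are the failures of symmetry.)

Enumerating: (w2,w0), (w2,w1), (w3,w1), (w3,w2), (w3,w5), (w5,w1), (w5,w2).

7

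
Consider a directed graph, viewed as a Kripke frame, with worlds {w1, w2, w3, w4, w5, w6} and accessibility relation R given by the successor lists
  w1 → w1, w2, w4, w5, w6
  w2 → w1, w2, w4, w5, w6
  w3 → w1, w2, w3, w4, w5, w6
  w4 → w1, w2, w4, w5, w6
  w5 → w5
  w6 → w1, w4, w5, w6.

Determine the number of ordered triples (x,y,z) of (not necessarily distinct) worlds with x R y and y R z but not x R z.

2

Enumerating: (w6,w1,w2), (w6,w4,w2).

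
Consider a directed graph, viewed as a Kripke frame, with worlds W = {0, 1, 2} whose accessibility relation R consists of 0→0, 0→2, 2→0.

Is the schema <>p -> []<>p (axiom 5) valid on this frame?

By correspondence theory, 5 is valid on a frame iff R is Euclidean.
Euclidean: no — 0 R 2 and 0 R 2, but not 2 R 2.

No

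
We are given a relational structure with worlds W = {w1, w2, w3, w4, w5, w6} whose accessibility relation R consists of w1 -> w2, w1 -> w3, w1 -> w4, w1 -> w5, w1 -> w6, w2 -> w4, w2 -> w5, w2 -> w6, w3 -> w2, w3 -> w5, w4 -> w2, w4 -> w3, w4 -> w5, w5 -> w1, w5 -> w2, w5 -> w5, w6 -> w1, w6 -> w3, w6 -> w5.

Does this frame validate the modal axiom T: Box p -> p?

The schema T characterises exactly the reflexive frames.
Reflexive: no — w1 is not related to itself.

No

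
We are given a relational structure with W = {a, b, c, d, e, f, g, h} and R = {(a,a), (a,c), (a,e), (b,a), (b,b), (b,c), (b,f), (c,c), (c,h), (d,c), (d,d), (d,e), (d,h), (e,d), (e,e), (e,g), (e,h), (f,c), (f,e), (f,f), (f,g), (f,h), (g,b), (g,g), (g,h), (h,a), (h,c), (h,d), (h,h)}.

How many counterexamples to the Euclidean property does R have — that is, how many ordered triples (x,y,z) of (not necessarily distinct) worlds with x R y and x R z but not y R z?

Enumerating: (a,c,a), (a,c,e), (a,e,a), (a,e,c), (b,a,b), (b,a,f), (b,c,a), (b,c,b), (b,c,f), (b,f,a), (b,f,b), (d,c,d), … and 28 more.
Total: 40.

40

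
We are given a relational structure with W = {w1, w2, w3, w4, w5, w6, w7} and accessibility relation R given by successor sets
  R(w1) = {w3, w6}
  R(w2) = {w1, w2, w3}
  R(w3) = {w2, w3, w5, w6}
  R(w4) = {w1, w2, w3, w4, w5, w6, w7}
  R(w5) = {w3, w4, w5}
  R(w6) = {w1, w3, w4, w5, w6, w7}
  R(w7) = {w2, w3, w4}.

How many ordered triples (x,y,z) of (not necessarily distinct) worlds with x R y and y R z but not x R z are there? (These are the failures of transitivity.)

30

Enumerating: (w1,w3,w2), (w1,w3,w5), (w1,w6,w1), (w1,w6,w4), (w1,w6,w5), (w1,w6,w7), (w2,w1,w6), (w2,w3,w5), (w2,w3,w6), (w3,w2,w1), (w3,w5,w4), (w3,w6,w1), … and 18 more.
Total: 30.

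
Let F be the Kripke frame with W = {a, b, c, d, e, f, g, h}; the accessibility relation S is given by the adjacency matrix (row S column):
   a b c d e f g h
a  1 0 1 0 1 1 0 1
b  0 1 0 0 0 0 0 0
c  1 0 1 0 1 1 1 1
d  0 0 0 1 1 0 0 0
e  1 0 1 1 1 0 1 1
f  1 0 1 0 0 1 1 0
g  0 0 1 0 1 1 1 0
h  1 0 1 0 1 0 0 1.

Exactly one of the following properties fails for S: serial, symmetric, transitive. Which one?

Serial: yes — every world has a successor (e.g. a S a).
Symmetric: yes — every pair in S has its reverse in S.
Transitive: no — a S c and c S g, but not a S g.
Only transitive fails.

transitive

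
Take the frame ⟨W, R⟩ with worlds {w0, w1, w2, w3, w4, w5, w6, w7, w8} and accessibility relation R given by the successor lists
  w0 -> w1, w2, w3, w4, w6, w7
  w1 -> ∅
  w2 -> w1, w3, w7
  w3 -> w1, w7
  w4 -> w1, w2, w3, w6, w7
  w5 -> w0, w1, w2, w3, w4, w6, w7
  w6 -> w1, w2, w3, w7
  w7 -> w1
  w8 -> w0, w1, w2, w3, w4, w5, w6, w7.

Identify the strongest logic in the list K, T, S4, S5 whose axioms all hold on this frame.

Reflexive (axiom T): no — w0 is not related to itself.
Transitive (axiom 4): yes — every two-step R-path is closed by a direct edge.
Euclidean (axiom 5): no — w0 R w1 and w0 R w2, but not w1 R w2.
So F validates K; T would additionally require R to be reflexive. The strongest is K.

K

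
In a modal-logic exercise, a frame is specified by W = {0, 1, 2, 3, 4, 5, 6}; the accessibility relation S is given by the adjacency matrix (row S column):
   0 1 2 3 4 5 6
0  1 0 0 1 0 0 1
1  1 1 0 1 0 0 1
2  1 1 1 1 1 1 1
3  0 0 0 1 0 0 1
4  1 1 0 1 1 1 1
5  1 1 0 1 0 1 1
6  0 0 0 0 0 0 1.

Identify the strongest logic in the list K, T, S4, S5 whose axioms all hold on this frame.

Reflexive (axiom T): yes — every world is S-related to itself.
Transitive (axiom 4): yes — every two-step S-path is closed by a direct edge.
Euclidean (axiom 5): no — 0 S 6 and 0 S 3, but not 6 S 3.
So F validates K, T, S4; S5 would additionally require S to be Euclidean. The strongest is S4.

S4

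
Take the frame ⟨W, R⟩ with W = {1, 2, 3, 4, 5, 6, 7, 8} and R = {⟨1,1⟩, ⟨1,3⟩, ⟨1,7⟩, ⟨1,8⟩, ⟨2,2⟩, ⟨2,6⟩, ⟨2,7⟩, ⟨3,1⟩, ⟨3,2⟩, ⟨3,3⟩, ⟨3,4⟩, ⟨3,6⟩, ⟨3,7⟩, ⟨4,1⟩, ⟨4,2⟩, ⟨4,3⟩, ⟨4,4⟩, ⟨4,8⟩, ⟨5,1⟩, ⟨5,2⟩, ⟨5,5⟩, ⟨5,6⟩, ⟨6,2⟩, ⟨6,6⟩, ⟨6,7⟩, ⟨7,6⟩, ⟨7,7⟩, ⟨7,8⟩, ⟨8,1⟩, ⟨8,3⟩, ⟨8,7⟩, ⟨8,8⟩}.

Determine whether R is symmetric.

No

Symmetric: no — 1 R 7 but not 7 R 1.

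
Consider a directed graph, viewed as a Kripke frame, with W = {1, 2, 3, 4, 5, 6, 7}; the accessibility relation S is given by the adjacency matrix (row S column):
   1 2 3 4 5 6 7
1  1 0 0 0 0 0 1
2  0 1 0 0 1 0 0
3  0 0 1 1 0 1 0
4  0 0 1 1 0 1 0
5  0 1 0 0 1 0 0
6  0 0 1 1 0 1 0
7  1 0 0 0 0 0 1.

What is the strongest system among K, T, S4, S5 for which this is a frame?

Reflexive (axiom T): yes — every world is S-related to itself.
Transitive (axiom 4): yes — every two-step S-path is closed by a direct edge.
Euclidean (axiom 5): yes — any two successors of a common world are S-related.
So F validates K, T, S4, S5. The strongest is S5.

S5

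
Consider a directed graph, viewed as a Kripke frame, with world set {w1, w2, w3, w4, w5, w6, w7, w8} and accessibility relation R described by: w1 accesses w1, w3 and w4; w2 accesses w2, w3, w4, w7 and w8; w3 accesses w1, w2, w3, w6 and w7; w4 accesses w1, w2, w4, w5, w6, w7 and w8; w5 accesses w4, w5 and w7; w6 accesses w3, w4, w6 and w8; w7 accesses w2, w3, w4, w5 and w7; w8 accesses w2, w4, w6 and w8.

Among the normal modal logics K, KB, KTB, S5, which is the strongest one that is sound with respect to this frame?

Symmetric (axiom B): yes — every pair in R has its reverse in R.
Reflexive (axiom T): yes — every world is R-related to itself.
Euclidean (axiom 5): no — w1 R w3 and w1 R w4, but not w3 R w4.
So F validates K, KB, KTB; S5 would additionally require R to be Euclidean. The strongest is KTB.

KTB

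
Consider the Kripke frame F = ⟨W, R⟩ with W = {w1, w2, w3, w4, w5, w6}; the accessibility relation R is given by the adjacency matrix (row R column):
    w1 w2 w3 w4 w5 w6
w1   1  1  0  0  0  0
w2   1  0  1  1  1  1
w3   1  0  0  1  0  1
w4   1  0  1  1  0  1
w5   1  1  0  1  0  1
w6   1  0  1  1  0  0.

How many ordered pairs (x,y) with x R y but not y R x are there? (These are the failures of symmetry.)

Enumerating: (w2,w3), (w2,w4), (w2,w6), (w3,w1), (w4,w1), (w5,w1), (w5,w4), (w5,w6), (w6,w1).

9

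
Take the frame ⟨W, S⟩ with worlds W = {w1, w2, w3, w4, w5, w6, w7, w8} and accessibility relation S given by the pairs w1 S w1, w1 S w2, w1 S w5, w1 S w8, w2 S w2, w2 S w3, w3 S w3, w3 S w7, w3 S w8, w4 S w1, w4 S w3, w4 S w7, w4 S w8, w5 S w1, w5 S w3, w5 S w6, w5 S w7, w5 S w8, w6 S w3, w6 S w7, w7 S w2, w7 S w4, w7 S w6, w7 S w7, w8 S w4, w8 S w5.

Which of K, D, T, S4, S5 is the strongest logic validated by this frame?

Serial (axiom D): yes — every world has a successor (e.g. w1 S w1).
Reflexive (axiom T): no — w4 is not related to itself.
Transitive (axiom 4): no — w1 S w2 and w2 S w3, but not w1 S w3.
Euclidean (axiom 5): no — w1 S w2 and w1 S w5, but not w2 S w5.
So F validates K, D; T would additionally require S to be reflexive. The strongest is D.

D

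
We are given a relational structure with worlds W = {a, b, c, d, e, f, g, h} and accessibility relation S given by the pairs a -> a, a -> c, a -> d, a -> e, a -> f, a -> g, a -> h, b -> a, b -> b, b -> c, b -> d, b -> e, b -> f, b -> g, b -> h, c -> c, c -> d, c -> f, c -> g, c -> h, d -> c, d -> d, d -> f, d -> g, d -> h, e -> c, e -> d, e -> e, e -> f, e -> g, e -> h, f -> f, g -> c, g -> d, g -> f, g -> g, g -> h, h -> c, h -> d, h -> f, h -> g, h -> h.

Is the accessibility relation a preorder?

Reflexive: yes — every world is S-related to itself.
Transitive: yes — every two-step S-path is closed by a direct edge.
So S is a preorder.

Yes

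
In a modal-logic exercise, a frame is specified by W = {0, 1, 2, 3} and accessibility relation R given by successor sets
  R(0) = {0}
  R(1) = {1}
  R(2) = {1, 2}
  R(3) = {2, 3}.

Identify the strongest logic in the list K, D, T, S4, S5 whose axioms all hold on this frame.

Serial (axiom D): yes — every world has a successor (e.g. 0 R 0).
Reflexive (axiom T): yes — every world is R-related to itself.
Transitive (axiom 4): no — 3 R 2 and 2 R 1, but not 3 R 1.
Euclidean (axiom 5): no — 2 R 1 and 2 R 2, but not 1 R 2.
So F validates K, D, T; S4 would additionally require R to be transitive. The strongest is T.

T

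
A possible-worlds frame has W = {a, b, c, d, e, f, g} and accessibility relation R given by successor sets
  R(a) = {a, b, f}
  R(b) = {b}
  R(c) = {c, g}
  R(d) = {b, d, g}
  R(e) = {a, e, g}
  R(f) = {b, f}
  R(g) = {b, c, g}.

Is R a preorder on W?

Reflexive: yes — every world is R-related to itself.
Transitive: no — c R g and g R b, but not c R b.
So R is not a preorder.

No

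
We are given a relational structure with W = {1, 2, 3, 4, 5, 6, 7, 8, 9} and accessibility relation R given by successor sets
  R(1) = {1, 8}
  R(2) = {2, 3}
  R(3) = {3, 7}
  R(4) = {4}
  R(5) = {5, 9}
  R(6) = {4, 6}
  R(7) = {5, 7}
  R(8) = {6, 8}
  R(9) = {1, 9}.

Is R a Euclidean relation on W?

Euclidean: no — 1 R 8 and 1 R 1, but not 8 R 1.

No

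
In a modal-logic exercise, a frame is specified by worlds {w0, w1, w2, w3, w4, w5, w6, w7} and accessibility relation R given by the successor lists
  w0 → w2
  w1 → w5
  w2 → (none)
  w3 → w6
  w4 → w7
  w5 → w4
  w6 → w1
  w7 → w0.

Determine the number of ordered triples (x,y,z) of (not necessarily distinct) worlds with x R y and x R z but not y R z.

Enumerating: (w0,w2,w2), (w1,w5,w5), (w3,w6,w6), (w4,w7,w7), (w5,w4,w4), (w6,w1,w1), (w7,w0,w0).

7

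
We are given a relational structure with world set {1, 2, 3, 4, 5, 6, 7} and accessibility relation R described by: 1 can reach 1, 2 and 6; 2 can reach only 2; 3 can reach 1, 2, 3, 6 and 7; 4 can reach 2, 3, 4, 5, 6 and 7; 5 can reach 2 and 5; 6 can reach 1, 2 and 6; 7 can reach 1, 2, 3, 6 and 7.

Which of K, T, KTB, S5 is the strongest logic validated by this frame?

Reflexive (axiom T): yes — every world is R-related to itself.
Symmetric (axiom B): no — 1 R 2 but not 2 R 1.
Euclidean (axiom 5): no — 1 R 2 and 1 R 6, but not 2 R 6.
So F validates K, T; KTB would additionally require R to be symmetric. The strongest is T.

T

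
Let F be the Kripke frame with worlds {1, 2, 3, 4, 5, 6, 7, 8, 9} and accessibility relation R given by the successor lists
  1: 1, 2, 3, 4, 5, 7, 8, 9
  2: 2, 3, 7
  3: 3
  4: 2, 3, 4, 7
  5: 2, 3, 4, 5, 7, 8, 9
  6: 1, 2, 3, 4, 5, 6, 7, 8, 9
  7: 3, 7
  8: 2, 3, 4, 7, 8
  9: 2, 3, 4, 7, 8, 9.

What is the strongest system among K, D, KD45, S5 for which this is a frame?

D

Serial (axiom D): yes — every world has a successor (e.g. 1 R 1).
Euclidean (axiom 5): no — 1 R 2 and 1 R 4, but not 2 R 4.
Transitive (axiom 4): yes — every two-step R-path is closed by a direct edge.
Reflexive (axiom T): yes — every world is R-related to itself.
So F validates K, D; KD45 would additionally require R to be Euclidean. The strongest is D.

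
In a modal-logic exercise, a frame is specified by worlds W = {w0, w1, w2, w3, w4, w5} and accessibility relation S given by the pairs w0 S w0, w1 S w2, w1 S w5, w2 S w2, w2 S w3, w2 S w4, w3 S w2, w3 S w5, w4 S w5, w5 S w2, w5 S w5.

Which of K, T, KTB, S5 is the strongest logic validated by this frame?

Reflexive (axiom T): no — w1 is not related to itself.
Symmetric (axiom B): no — w1 S w2 but not w2 S w1.
Euclidean (axiom 5): no — w1 S w2 and w1 S w5, but not w2 S w5.
So F validates K; T would additionally require S to be reflexive. The strongest is K.

K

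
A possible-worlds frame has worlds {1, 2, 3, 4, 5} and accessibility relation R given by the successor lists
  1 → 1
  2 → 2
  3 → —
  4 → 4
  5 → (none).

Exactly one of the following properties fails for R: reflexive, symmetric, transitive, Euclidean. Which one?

Reflexive: no — 3 is not related to itself.
Symmetric: yes — every pair in R has its reverse in R.
Transitive: yes — every two-step R-path is closed by a direct edge.
Euclidean: yes — any two successors of a common world are R-related.
Only reflexive fails.

reflexive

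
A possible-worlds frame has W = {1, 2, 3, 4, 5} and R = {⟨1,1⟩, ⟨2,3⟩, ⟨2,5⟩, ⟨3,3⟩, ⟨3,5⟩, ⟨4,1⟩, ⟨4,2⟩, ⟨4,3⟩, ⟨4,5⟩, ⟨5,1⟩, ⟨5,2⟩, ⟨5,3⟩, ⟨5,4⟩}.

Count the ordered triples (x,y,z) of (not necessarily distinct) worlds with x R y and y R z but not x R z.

10

Enumerating: (2,5,1), (2,5,2), (2,5,4), (3,5,1), (3,5,2), (3,5,4), (4,5,4), (5,2,5), (5,3,5), (5,4,5).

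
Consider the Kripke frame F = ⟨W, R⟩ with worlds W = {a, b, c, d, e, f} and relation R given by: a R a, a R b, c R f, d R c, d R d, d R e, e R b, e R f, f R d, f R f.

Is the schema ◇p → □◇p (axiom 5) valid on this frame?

No

By correspondence theory, 5 is valid on a frame iff R is Euclidean.
Euclidean: no — d R c and d R e, but not c R e.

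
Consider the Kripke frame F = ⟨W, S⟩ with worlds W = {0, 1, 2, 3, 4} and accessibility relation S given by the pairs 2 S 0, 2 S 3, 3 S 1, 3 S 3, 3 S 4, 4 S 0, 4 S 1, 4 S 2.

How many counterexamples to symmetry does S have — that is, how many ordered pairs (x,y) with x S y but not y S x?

7

Enumerating: (2,0), (2,3), (3,1), (3,4), (4,0), (4,1), (4,2).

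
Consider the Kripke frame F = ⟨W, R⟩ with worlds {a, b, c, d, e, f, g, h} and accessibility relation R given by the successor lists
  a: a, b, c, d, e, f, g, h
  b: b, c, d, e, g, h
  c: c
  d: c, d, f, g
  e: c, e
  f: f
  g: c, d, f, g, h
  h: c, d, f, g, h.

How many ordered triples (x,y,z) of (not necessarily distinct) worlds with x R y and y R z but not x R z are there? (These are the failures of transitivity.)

Enumerating: (b,d,f), (b,g,f), (b,h,f), (d,g,h).

4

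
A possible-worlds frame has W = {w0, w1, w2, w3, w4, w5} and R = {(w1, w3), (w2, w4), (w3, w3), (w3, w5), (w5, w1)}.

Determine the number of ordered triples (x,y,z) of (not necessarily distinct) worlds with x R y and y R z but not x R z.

3

Enumerating: (w1,w3,w5), (w3,w5,w1), (w5,w1,w3).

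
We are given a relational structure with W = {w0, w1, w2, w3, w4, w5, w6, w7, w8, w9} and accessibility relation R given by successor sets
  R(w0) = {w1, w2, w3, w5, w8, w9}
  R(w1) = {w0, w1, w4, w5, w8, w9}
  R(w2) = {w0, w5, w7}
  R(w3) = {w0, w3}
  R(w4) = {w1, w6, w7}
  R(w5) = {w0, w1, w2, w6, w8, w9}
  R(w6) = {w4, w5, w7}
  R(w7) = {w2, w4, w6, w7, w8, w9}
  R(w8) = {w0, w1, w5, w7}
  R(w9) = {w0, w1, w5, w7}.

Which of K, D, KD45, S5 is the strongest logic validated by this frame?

D

Serial (axiom D): yes — every world has a successor (e.g. w0 R w1).
Euclidean (axiom 5): no — w0 R w1 and w0 R w2, but not w1 R w2.
Transitive (axiom 4): no — w0 R w1 and w1 R w4, but not w0 R w4.
Reflexive (axiom T): no — w0 is not related to itself.
So F validates K, D; KD45 would additionally require R to be Euclidean and transitive. The strongest is D.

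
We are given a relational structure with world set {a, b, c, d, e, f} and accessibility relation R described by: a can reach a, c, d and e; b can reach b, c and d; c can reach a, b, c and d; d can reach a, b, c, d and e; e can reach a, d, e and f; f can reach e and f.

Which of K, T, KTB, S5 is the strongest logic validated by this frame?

KTB

Reflexive (axiom T): yes — every world is R-related to itself.
Symmetric (axiom B): yes — every pair in R has its reverse in R.
Euclidean (axiom 5): no — a R c and a R e, but not c R e.
So F validates K, T, KTB; S5 would additionally require R to be Euclidean. The strongest is KTB.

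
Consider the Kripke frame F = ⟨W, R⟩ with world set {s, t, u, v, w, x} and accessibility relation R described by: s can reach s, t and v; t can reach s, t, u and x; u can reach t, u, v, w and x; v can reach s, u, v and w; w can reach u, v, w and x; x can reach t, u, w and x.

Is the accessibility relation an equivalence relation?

No

Reflexive: yes — every world is R-related to itself.
Symmetric: yes — every pair in R has its reverse in R.
Transitive: no — s R t and t R u, but not s R u.
So R is not an equivalence relation.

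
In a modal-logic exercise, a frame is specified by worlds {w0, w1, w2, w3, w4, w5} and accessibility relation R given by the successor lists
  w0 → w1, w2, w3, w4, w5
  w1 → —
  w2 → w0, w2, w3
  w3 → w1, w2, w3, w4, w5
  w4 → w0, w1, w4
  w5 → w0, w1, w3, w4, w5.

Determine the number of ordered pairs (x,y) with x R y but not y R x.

7

Enumerating: (w0,w1), (w0,w3), (w3,w1), (w3,w4), (w4,w1), (w5,w1), (w5,w4).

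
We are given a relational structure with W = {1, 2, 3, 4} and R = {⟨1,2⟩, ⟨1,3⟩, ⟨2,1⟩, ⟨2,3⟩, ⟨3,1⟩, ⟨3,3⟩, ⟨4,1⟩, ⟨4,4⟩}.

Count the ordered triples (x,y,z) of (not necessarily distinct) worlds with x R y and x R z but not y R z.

6

Enumerating: (1,2,2), (1,3,2), (2,1,1), (3,1,1), (4,1,1), (4,1,4).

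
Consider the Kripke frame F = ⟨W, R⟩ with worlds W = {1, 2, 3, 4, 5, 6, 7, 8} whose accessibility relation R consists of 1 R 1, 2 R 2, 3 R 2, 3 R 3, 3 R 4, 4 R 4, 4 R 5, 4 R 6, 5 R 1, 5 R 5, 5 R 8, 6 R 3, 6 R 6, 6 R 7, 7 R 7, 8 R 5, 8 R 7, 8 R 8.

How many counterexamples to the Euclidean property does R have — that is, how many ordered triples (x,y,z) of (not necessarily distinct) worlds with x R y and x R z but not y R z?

Enumerating: (3,2,3), (3,2,4), (3,4,2), (3,4,3), (4,5,4), (4,5,6), (4,6,4), (4,6,5), (5,1,5), (5,1,8), (5,8,1), (6,3,6), (6,3,7), (6,7,3), (6,7,6), (8,5,7), (8,7,5), (8,7,8).

18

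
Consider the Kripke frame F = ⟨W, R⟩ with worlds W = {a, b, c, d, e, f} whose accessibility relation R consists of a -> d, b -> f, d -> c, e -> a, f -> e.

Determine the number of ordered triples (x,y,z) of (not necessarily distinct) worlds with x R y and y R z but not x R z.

4

Enumerating: (a,d,c), (b,f,e), (e,a,d), (f,e,a).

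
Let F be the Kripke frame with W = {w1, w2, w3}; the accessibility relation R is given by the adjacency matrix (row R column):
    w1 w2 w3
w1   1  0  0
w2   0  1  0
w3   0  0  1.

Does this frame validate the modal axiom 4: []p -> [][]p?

By correspondence theory, 4 is valid on a frame iff R is transitive.
Transitive: yes — every two-step R-path is closed by a direct edge.

Yes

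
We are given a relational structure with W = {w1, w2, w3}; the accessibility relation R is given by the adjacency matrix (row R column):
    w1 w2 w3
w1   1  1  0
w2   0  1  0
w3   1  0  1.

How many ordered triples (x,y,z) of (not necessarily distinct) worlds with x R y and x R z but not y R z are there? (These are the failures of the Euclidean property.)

2

Enumerating: (w1,w2,w1), (w3,w1,w3).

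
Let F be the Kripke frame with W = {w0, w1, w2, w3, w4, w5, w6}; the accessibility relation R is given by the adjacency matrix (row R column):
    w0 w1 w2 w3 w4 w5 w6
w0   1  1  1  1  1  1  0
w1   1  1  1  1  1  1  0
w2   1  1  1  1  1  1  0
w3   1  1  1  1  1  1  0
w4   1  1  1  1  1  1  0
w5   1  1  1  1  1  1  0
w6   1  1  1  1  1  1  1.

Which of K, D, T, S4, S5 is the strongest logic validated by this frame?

Serial (axiom D): yes — every world has a successor (e.g. w0 R w0).
Reflexive (axiom T): yes — every world is R-related to itself.
Transitive (axiom 4): yes — every two-step R-path is closed by a direct edge.
Euclidean (axiom 5): no — w6 R w0 and w6 R w6, but not w0 R w6.
So F validates K, D, T, S4; S5 would additionally require R to be Euclidean. The strongest is S4.

S4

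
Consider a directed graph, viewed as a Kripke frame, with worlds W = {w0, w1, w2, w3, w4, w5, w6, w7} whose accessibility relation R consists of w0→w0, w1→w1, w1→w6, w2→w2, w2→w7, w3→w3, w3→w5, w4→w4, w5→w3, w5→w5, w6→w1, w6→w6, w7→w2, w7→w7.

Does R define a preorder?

Reflexive: yes — every world is R-related to itself.
Transitive: yes — every two-step R-path is closed by a direct edge.
So R is a preorder.

Yes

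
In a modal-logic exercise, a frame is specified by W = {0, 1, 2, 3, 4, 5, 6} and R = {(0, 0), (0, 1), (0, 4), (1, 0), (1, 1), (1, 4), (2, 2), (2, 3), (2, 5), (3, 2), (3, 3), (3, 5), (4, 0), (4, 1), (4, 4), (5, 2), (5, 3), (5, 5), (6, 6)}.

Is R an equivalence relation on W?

Yes

Reflexive: yes — every world is R-related to itself.
Symmetric: yes — every pair in R has its reverse in R.
Transitive: yes — every two-step R-path is closed by a direct edge.
So R is an equivalence relation.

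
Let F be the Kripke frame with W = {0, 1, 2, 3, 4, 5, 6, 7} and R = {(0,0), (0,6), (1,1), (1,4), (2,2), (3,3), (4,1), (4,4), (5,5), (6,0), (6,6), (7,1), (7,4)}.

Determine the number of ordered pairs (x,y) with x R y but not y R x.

2

Enumerating: (7,1), (7,4).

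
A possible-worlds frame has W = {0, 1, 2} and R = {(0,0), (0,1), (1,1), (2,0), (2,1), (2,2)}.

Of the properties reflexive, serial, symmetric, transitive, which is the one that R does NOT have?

Reflexive: yes — every world is R-related to itself.
Serial: yes — every world has a successor (e.g. 0 R 0).
Symmetric: no — 0 R 1 but not 1 R 0.
Transitive: yes — every two-step R-path is closed by a direct edge.
Only symmetric fails.

symmetric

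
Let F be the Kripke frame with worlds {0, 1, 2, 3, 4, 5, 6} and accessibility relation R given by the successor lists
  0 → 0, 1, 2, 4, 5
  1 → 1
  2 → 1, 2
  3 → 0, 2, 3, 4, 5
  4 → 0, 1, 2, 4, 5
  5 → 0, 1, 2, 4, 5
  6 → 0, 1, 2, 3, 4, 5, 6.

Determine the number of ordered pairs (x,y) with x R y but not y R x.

17

Enumerating: (0,1), (0,2), (2,1), (3,0), (3,2), (3,4), (3,5), (4,1), (4,2), (5,1), (5,2), (6,0), (6,1), (6,2), (6,3), (6,4), (6,5).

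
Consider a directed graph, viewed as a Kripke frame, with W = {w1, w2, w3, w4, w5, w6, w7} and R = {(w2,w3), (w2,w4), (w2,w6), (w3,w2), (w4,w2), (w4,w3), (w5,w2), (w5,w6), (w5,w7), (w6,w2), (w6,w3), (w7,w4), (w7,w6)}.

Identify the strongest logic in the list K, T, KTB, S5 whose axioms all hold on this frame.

Reflexive (axiom T): no — w1 is not related to itself.
Symmetric (axiom B): no — w4 R w3 but not w3 R w4.
Euclidean (axiom 5): no — w2 R w3 and w2 R w4, but not w3 R w4.
So F validates K; T would additionally require R to be reflexive. The strongest is K.

K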